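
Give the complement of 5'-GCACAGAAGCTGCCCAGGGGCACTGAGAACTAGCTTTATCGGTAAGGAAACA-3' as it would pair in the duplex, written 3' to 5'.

Base-pairing A↔T, G↔C gives the complement. The complementary strand is antiparallel, so paired with a 5'→3' strand it runs 3'→5'.

3'-CGTGTCTTCGACGGGTCCCCGTGACTCTTGATCGAAATAGCCATTCCTTTGT-5'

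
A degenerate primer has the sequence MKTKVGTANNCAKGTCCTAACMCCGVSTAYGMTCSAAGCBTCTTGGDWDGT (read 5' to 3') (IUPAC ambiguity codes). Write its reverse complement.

5′-ACHWHCCAAGAVGCTTSGAKCRTASBCGGKGTTAGGACMTGNNTACBMAMK-3′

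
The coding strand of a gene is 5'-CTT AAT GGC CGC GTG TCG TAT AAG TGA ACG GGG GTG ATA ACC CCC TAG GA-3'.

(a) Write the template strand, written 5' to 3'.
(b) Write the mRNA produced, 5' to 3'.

(a) 5'-TCCTAGGGGGTTATCACCCCCGTTCACTTATACGACACGCGGCCATTAAG-3'
(b) 5'-CUUAAUGGCCGCGUGUCGUAUAAGUGAACGGGGGUGAUAACCCCCUAGGA-3'

(a) The template strand is the reverse complement of the coding strand: complement GAATTACCGGCGCACAGCATATTCACTTGCCCCCACTATTGGGGGATCCT, then reverse.
(b) mRNA matches the coding strand with T→U.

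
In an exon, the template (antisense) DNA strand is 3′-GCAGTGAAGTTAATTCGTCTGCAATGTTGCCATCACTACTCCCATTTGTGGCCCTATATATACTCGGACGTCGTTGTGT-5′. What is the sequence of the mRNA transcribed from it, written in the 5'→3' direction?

5'-CGUCACUUCAAUUAAGCAGACGUUACAACGGUAGUGAUGAGGGUAAACACCGGGAUAUAUAUGAGCCUGCAGCAACACA-3'

Reading the template 3'→5' as shown, RNA polymerase pairs each base (A→U, T→A, G↔C) to build mRNA 5'→3' directly.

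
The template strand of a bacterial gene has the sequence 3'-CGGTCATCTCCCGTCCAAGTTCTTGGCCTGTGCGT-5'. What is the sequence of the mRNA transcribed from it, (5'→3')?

5'-GCCAGUAGAGGGCAGGUUCAAGAACCGGACACGCA-3'

Reading the template 3'→5' as shown, RNA polymerase pairs each base (A→U, T→A, G↔C) to build mRNA 5'→3' directly.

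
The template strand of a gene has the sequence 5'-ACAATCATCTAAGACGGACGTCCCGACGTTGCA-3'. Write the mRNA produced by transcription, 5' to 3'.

5'-UGCAACGUCGGGACGUCCGUCUUAGAUGAUUGU-3'

RNA polymerase reads the template 3'→5' and synthesizes mRNA 5'→3' by base-pairing (A→U, T→A, G↔C). The complement of the template is TGTTAGTAGATTCTGCCTGCAGGGCTGCAACGT; antiparallel, so 5'→3' the coding strand is TGCAACGTCGGGACGTCCGTCTTAGATGATTGT. Replace T with U for the mRNA.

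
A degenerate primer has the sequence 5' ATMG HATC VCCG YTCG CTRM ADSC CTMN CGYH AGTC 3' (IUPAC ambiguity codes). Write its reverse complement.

5'-GACTDRCGNKAGGSHTKYAGCGARCGGBGATDCKAT-3'

Standard pairs A↔T, G↔C; ambiguity codes pair R↔Y, M↔K, S↔S, D↔H, V↔B, N↔N. Complement (TAKCDTAGBGGCRAGCGAYKTHSGGAKNGCRDTCAG), then reverse for 5'→3'.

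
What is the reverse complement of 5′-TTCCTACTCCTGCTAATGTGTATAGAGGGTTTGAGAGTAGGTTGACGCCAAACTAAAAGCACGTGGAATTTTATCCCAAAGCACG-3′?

Complement each base (A↔T, G↔C): AAGGATGAGGACGATTACACATATCTCCCAAACTCTCATCCAACTGCGGTTTGATTTTCGTGCACCTTAAAATAGGGTTTCGTGC. Then reverse.

5'-CGTGCTTTGGGATAAAATTCCACGTGCTTTTAGTTTGGCGTCAACCTACTCTCAAACCCTCTATACACATTAGCAGGAGTAGGAA-3'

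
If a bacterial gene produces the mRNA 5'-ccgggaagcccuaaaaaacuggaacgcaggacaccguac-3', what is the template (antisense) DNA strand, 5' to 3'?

Replace U with T to get the coding DNA strand: CCGGGAAGCCCTAAAAAACTGGAACGCAGGACACCGTAC. The template strand is its reverse complement (complement GGCCCTTCGGGATTTTTTGACCTTGCGTCCTGTGGCATG, then reverse).

5'-GTACGGTGTCCTGCGTTCCAGTTTTTTAGGGCTTCCCGG-3'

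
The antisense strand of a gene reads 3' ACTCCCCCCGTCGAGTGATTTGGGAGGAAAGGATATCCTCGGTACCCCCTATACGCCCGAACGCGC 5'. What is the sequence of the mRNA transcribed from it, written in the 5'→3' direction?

Reading the template 3'→5' as shown, RNA polymerase pairs each base (A→U, T→A, G↔C) to build mRNA 5'→3' directly.

5'-UGAGGGGGGCAGCUCACUAAACCCUCCUUUCCUAUAGGAGCCAUGGGGGAUAUGCGGGCUUGCGCG-3'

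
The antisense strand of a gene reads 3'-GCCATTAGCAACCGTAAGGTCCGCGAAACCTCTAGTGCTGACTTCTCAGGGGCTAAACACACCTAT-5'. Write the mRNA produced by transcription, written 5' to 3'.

Reading the template 3'→5' as shown, RNA polymerase pairs each base (A→U, T→A, G↔C) to build mRNA 5'→3' directly.

5'-CGGUAAUCGUUGGCAUUCCAGGCGCUUUGGAGAUCACGACUGAAGAGUCCCCGAUUUGUGUGGAUA-3'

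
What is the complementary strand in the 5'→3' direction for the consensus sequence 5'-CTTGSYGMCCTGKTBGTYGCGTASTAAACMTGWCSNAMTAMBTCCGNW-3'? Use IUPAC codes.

5'-WNCGGAVKTAKTNSGWCAKGTTTASTACGCRACVAMCAGGKCRSCAAG-3'

Standard pairs A↔T, G↔C; ambiguity codes pair Y↔R, M↔K, W↔W, S↔S, B↔V, N↔N. Complement (GAACSRCKGGACMAVCARCGCATSATTTGKACWGSNTKATKVAGGCNW), then reverse for 5'→3'.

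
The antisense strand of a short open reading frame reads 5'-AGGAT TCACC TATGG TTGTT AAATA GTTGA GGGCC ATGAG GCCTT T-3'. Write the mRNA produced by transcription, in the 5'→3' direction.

RNA polymerase reads the template 3'→5' and synthesizes mRNA 5'→3' by base-pairing (A→U, T→A, G↔C). The complement of the template is TCCTAAGTGGATACCAACAATTTATCAACTCCCGGTACTCCGGAAA; antiparallel, so 5'→3' the coding strand is AAAGGCCTCATGGCCCTCAACTATTTAACAACCATAGGTGAATCCT. Replace T with U for the mRNA.

5'-AAAGGCCUCAUGGCCCUCAACUAUUUAACAACCAUAGGUGAAUCCU-3'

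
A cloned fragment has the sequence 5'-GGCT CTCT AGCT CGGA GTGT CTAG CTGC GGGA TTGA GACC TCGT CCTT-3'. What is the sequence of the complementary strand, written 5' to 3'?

Pairing A↔T and G↔C gives CCGAGAGATCGAGCCTCACAGATCGACGCCCTAACTCTGGAGCAGGAA, running 3'→5'. Reverse for the 5'→3' convention.

5'-AAGGACGAGGTCTCAATCCCGCAGCTAGACACTCCGAGCTAGAGAGCC-3'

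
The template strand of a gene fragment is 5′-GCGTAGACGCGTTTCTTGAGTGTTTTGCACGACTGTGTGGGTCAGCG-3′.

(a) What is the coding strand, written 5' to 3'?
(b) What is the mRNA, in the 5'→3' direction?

(a) 5'-CGCTGACCCACACAGTCGTGCAAAACACTCAAGAAACGCGTCTACGC-3'
(b) 5'-CGCUGACCCACACAGUCGUGCAAAACACUCAAGAAACGCGUCUACGC-3'

(a) The coding strand is the reverse complement of the template: complement CGCATCTGCGCAAAGAACTCACAAAACGTGCTGACACACCCAGTCGC, then reverse.
(b) mRNA has the coding-strand sequence with T→U.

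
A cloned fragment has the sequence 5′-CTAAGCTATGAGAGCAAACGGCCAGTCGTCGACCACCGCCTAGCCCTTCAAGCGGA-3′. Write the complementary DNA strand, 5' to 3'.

5'-TCCGCTTGAAGGGCTAGGCGGTGGTCGACGACTGGCCGTTTGCTCTCATAGCTTAG-3'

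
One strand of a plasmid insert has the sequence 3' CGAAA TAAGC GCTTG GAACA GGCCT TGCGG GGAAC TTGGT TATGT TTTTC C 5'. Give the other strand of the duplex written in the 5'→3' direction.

5'-GCTTTATTCGCGAACCTTGTCCGGAACGCCCCTTGAACCAATACAAAAAGG-3'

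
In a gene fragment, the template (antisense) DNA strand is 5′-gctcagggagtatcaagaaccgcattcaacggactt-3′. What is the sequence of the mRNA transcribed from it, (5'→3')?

5'-AAGUCCGUUGAAUGCGGUUCUUGAUACUCCCUGAGC-3'

The mRNA has the sequence of the coding strand (reverse complement of the template) with T→U. Reverse complement of GCTCAGGGAGTATCAAGAACCGCATTCAACGGACTT is AAGTCCGTTGAATGCGGTTCTTGATACTCCCTGAGC; then T→U.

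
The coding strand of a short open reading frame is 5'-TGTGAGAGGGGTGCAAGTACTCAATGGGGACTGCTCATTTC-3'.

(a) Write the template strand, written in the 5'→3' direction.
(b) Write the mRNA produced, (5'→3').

(a) 5'-GAAATGAGCAGTCCCCATTGAGTACTTGCACCCCTCTCACA-3'
(b) 5'-UGUGAGAGGGGUGCAAGUACUCAAUGGGGACUGCUCAUUUC-3'

(a) The template strand is the reverse complement of the coding strand: complement ACACTCTCCCCACGTTCATGAGTTACCCCTGACGAGTAAAG, then reverse.
(b) mRNA matches the coding strand with T→U.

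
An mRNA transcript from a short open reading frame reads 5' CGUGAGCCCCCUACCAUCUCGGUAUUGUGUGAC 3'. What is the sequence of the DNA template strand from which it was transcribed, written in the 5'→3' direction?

5'-GTCACACAATACCGAGATGGTAGGGGGCTCACG-3'

Replace U with T to get the coding DNA strand: CGTGAGCCCCCTACCATCTCGGTATTGTGTGAC. The template strand is its reverse complement (complement GCACTCGGGGGATGGTAGAGCCATAACACACTG, then reverse).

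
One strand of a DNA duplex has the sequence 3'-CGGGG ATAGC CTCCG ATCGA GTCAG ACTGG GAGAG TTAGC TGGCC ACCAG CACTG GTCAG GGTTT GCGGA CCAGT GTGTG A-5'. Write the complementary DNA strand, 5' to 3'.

The strand is given 3'→5', so its complement runs 5'→3' in the same left-to-right order: pair each base A↔T, G↔C.

5'-GCCCCTATCGGAGGCTAGCTCAGTCTGACCCTCTCAATCGACCGGTGGTCGTGACCAGTCCCAAACGCCTGGTCACACACT-3'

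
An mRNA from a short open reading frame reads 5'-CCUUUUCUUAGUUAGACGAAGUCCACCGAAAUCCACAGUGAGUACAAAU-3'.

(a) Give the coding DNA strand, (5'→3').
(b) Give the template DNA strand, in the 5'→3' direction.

(a) 5'-CCTTTTCTTAGTTAGACGAAGTCCACCGAAATCCACAGTGAGTACAAAT-3'
(b) 5'-ATTTGTACTCACTGTGGATTTCGGTGGACTTCGTCTAACTAAGAAAAGG-3'

(a) The coding strand matches the mRNA with U→T.
(b) The template strand is the reverse complement of the coding strand.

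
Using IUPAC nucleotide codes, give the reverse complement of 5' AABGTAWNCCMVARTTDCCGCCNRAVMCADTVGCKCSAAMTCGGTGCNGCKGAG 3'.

5'-CTCMGCNGCACCGAKTTSGMGCBAHTGKBTYNGGCGGHAAYTBKGGNWTACVTT-3'

Standard pairs A↔T, G↔C; ambiguity codes pair R↔Y, M↔K, W↔W, S↔S, B↔V, D↔H, N↔N. Complement (TTVCATWNGGKBTYAAHGGCGGNYTBKGTHABCGMGSTTKAGCCACGNCGMCTC), then reverse for 5'→3'.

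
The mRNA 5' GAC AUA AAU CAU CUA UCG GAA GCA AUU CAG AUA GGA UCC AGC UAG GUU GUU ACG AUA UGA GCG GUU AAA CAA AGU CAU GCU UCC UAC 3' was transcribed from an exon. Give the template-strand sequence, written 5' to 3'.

5'-GTAGGAAGCATGACTTTGTTTAACCGCTCATATCGTAACAACCTAGCTGGATCCTATCTGAATTGCTTCCGATAGATGATTTATGTC-3'

Replace U with T to get the coding DNA strand: GACATAAATCATCTATCGGAAGCAATTCAGATAGGATCCAGCTAGGTTGTTACGATATGAGCGGTTAAACAAAGTCATGCTTCCTAC. The template strand is its reverse complement (complement CTGTATTTAGTAGATAGCCTTCGTTAAGTCTATCCTAGGTCGATCCAACAATGCTATACTCGCCAATTTGTTTCAGTACGAAGGATG, then reverse).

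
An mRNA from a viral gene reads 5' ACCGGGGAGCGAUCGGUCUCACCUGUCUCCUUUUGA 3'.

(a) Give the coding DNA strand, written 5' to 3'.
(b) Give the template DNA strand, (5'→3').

(a) 5'-ACCGGGGAGCGATCGGTCTCACCTGTCTCCTTTTGA-3'
(b) 5'-TCAAAAGGAGACAGGTGAGACCGATCGCTCCCCGGT-3'

(a) The coding strand matches the mRNA with U→T.
(b) The template strand is the reverse complement of the coding strand.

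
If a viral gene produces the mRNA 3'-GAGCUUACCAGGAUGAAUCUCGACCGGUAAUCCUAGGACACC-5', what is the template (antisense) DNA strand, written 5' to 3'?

5'-CTCGAATGGTCCTACTTAGAGCTGGCCATTAGGATCCTGTGG-3'

Written 5'→3' the mRNA is CCACAGGAUCCUAAUGGCCAGCUCUAAGUAGGACCAUUCGAG, so the coding DNA strand is CCACAGGATCCTAATGGCCAGCTCTAAGTAGGACCATTCGAG. The template is its reverse complement.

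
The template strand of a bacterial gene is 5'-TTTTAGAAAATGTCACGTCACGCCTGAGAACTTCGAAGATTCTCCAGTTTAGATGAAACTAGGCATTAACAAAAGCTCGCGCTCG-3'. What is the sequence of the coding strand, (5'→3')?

5'-CGAGCGCGAGCTTTTGTTAATGCCTAGTTTCATCTAAACTGGAGAATCTTCGAAGTTCTCAGGCGTGACGTGACATTTTCTAAAA-3'

The coding strand is complementary and antiparallel to the template: take the complement (A↔T, G↔C) and reverse.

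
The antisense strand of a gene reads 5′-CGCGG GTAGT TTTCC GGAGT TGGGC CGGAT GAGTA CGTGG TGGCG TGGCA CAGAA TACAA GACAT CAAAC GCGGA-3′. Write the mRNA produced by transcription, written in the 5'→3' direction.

RNA polymerase reads the template 3'→5' and synthesizes mRNA 5'→3' by base-pairing (A→U, T→A, G↔C). The complement of the template is GCGCCCATCAAAAGGCCTCAACCCGGCCTACTCATGCACCACCGCACCGTGTCTTATGTTCTGTAGTTTGCGCCT; antiparallel, so 5'→3' the coding strand is TCCGCGTTTGATGTCTTGTATTCTGTGCCACGCCACCACGTACTCATCCGGCCCAACTCCGGAAAACTACCCGCG. Replace T with U for the mRNA.

5'-UCCGCGUUUGAUGUCUUGUAUUCUGUGCCACGCCACCACGUACUCAUCCGGCCCAACUCCGGAAAACUACCCGCG-3'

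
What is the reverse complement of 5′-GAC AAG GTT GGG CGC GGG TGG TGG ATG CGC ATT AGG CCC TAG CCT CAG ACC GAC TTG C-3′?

5′-GCAAGTCGGTCTGAGGCTAGGGCCTAATGCGCATCCACCACCCGCGCCCAACCTTGTC-3′

Complement each base (A↔T, G↔C): CTGTTCCAACCCGCGCCCACCACCTACGCGTAATCCGGGATCGGAGTCTGGCTGAACG. Then reverse.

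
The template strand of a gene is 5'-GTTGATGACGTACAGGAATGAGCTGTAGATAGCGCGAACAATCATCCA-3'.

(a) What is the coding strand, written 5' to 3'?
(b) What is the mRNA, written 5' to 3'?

(a) The coding strand is the reverse complement of the template: complement CAACTACTGCATGTCCTTACTCGACATCTATCGCGCTTGTTAGTAGGT, then reverse.
(b) mRNA has the coding-strand sequence with T→U.

(a) 5'-TGGATGATTGTTCGCGCTATCTACAGCTCATTCCTGTACGTCATCAAC-3'
(b) 5'-UGGAUGAUUGUUCGCGCUAUCUACAGCUCAUUCCUGUACGUCAUCAAC-3'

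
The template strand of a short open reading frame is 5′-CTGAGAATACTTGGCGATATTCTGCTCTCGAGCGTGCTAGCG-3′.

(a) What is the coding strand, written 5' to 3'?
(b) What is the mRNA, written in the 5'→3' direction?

(a) 5'-CGCTAGCACGCTCGAGAGCAGAATATCGCCAAGTATTCTCAG-3'
(b) 5'-CGCUAGCACGCUCGAGAGCAGAAUAUCGCCAAGUAUUCUCAG-3'

(a) The coding strand is the reverse complement of the template: complement GACTCTTATGAACCGCTATAAGACGAGAGCTCGCACGATCGC, then reverse.
(b) mRNA has the coding-strand sequence with T→U.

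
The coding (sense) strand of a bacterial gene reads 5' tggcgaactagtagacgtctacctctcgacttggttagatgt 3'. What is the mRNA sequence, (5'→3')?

5'-UGGCGAACUAGUAGACGUCUACCUCUCGACUUGGUUAGAUGU-3'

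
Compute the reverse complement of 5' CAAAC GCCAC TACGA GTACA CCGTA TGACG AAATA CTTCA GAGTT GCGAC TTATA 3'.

5'-TATAAGTCGCAACTCTGAAGTATTTCGTCATACGGTGTACTCGTAGTGGCGTTTG-3'

Complement each base (A↔T, G↔C): GTTTGCGGTGATGCTCATGTGGCATACTGCTTTATGAAGTCTCAACGCTGAATAT. Then reverse.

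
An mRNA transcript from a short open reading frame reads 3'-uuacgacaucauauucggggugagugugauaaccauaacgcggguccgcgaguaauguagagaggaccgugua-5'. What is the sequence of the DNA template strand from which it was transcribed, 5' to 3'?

5'-AATGCTGTAGTATAAGCCCCACTCACACTATTGGTATTGCGCCCAGGCGCTCATTACATCTCTCCTGGCACAT-3'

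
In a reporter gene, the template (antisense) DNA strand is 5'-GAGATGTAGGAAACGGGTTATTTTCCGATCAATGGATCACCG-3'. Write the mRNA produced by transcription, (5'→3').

RNA polymerase reads the template 3'→5' and synthesizes mRNA 5'→3' by base-pairing (A→U, T→A, G↔C). The complement of the template is CTCTACATCCTTTGCCCAATAAAAGGCTAGTTACCTAGTGGC; antiparallel, so 5'→3' the coding strand is CGGTGATCCATTGATCGGAAAATAACCCGTTTCCTACATCTC. Replace T with U for the mRNA.

5'-CGGUGAUCCAUUGAUCGGAAAAUAACCCGUUUCCUACAUCUC-3'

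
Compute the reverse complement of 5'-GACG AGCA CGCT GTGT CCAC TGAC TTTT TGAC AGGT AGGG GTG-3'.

5'-CACCCCTACCTGTCAAAAAGTCAGTGGACACAGCGTGCTCGTC-3'

Reading the sequence 3'→5' and pairing each base (A↔T, G↔C) gives the reverse complement directly.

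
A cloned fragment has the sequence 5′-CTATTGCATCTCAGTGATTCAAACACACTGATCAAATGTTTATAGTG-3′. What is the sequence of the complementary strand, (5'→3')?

The complement of CTATTGCATCTCAGTGATTCAAACACACTGATCAAATGTTTATAGTG is GATAACGTAGAGTCACTAAGTTTGTGTGACTAGTTTACAAATATCAC (A↔T, G↔C). DNA strands are antiparallel, so the complementary strand runs 3'→5'; reversing gives the 5'→3' form.

5'-CACTATAAACATTTGATCAGTGTGTTTGAATCACTGAGATGCAATAG-3'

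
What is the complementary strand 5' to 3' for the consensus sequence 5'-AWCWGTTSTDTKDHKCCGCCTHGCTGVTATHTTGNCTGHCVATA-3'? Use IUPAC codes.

Standard pairs A↔T, G↔C; ambiguity codes pair K↔M, W↔W, S↔S, D↔H, V↔B, N↔N. Complement (TWGWCAASAHAMHDMGGCGGADCGACBATADAACNGACDGBTAT), then reverse for 5'→3'.

5'-TATBGDCAGNCAADATABCAGCDAGGCGGMDHMAHASAACWGWT-3'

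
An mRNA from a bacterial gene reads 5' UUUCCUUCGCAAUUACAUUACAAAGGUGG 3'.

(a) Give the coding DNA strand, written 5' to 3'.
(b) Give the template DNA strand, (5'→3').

(a) 5'-TTTCCTTCGCAATTACATTACAAAGGTGG-3'
(b) 5'-CCACCTTTGTAATGTAATTGCGAAGGAAA-3'

(a) The coding strand matches the mRNA with U→T.
(b) The template strand is the reverse complement of the coding strand.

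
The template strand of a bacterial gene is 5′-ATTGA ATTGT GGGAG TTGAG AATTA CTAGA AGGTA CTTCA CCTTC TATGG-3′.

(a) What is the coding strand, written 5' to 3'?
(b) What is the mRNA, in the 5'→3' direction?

(a) The coding strand is the reverse complement of the template: complement TAACTTAACACCCTCAACTCTTAATGATCTTCCATGAAGTGGAAGATACC, then reverse.
(b) mRNA has the coding-strand sequence with T→U.

(a) 5'-CCATAGAAGGTGAAGTACCTTCTAGTAATTCTCAACTCCCACAATTCAAT-3'
(b) 5'-CCAUAGAAGGUGAAGUACCUUCUAGUAAUUCUCAACUCCCACAAUUCAAU-3'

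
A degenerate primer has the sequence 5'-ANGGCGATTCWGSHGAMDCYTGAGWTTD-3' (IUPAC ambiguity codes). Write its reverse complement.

5′-HAAWCTCARGHKTCDSCWGAATCGCCNT-3′

Standard pairs A↔T, G↔C; ambiguity codes pair Y↔R, M↔K, W↔W, S↔S, D↔H, N↔N. Complement (TNCCGCTAAGWCSDCTKHGRACTCWAAH), then reverse for 5'→3'.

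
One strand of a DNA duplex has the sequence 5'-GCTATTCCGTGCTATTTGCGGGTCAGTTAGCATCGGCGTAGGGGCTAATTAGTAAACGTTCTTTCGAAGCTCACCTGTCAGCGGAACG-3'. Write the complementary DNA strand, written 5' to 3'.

The complement of GCTATTCCGTGCTATTTGCGGGTCAGTTAGCATCGGCGTAGGGGCTAATTAGTAAACGTTCTTTCGAAGCTCACCTGTCAGCGGAACG is CGATAAGGCACGATAAACGCCCAGTCAATCGTAGCCGCATCCCCGATTAATCATTTGCAAGAAAGCTTCGAGTGGACAGTCGCCTTGC (A↔T, G↔C). DNA strands are antiparallel, so the complementary strand runs 3'→5'; reversing gives the 5'→3' form.

5'-CGTTCCGCTGACAGGTGAGCTTCGAAAGAACGTTTACTAATTAGCCCCTACGCCGATGCTAACTGACCCGCAAATAGCACGGAATAGC-3'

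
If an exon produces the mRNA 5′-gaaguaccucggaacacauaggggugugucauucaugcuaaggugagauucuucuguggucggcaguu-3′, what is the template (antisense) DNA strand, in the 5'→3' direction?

Replace U with T to get the coding DNA strand: GAAGTACCTCGGAACACATAGGGGTGTGTCATTCATGCTAAGGTGAGATTCTTCTGTGGTCGGCAGTT. The template strand is its reverse complement (complement CTTCATGGAGCCTTGTGTATCCCCACACAGTAAGTACGATTCCACTCTAAGAAGACACCAGCCGTCAA, then reverse).

5'-AACTGCCGACCACAGAAGAATCTCACCTTAGCATGAATGACACACCCCTATGTGTTCCGAGGTACTTC-3'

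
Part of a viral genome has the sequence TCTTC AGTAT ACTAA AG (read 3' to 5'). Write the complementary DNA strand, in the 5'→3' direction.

The strand is given 3'→5', so its complement runs 5'→3' in the same left-to-right order: pair each base A↔T, G↔C.

5'-AGAAGTCATATGATTTC-3'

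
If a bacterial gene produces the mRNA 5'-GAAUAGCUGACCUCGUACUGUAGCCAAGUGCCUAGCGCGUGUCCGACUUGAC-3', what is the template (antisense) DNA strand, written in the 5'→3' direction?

5'-GTCAAGTCGGACACGCGCTAGGCACTTGGCTACAGTACGAGGTCAGCTATTC-3'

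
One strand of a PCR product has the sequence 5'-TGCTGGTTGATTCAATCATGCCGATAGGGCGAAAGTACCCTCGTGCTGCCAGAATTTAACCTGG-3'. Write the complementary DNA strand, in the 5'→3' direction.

5'-CCAGGTTAAATTCTGGCAGCACGAGGGTACTTTCGCCCTATCGGCATGATTGAATCAACCAGCA-3'

The complement of TGCTGGTTGATTCAATCATGCCGATAGGGCGAAAGTACCCTCGTGCTGCCAGAATTTAACCTGG is ACGACCAACTAAGTTAGTACGGCTATCCCGCTTTCATGGGAGCACGACGGTCTTAAATTGGACC (A↔T, G↔C). DNA strands are antiparallel, so the complementary strand runs 3'→5'; reversing gives the 5'→3' form.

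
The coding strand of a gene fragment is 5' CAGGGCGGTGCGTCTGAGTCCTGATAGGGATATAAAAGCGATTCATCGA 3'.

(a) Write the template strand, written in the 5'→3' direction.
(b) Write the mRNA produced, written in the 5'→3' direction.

(a) The template strand is the reverse complement of the coding strand: complement GTCCCGCCACGCAGACTCAGGACTATCCCTATATTTTCGCTAAGTAGCT, then reverse.
(b) mRNA matches the coding strand with T→U.

(a) 5'-TCGATGAATCGCTTTTATATCCCTATCAGGACTCAGACGCACCGCCCTG-3'
(b) 5'-CAGGGCGGUGCGUCUGAGUCCUGAUAGGGAUAUAAAAGCGAUUCAUCGA-3'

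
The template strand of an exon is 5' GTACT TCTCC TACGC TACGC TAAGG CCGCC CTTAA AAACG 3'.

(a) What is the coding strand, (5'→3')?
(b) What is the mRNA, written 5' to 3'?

(a) 5′-CGTTTTTAAGGGCGGCCTTAGCGTAGCGTAGGAGAAGTAC-3′
(b) 5'-CGUUUUUAAGGGCGGCCUUAGCGUAGCGUAGGAGAAGUAC-3'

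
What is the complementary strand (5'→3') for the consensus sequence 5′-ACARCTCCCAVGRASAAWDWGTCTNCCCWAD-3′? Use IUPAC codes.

5'-HTWGGGNAGACWHWTTSTYCBTGGGAGYTGT-3'

Standard pairs A↔T, G↔C; ambiguity codes pair R↔Y, W↔W, S↔S, D↔H, V↔B, N↔N. Complement (TGTYGAGGGTBCYTSTTWHWCAGANGGGWTH), then reverse for 5'→3'.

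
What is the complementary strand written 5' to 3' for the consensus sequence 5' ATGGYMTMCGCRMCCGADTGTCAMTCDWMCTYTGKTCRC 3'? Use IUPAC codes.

Standard pairs A↔T, G↔C; ambiguity codes pair R↔Y, M↔K, W↔W, D↔H. Complement (TACCRKAKGCGYKGGCTHACAGTKAGHWKGARACMAGYG), then reverse for 5'→3'.

5'-GYGAMCARAGKWHGAKTGACAHTCGGKYGCGKAKRCCAT-3'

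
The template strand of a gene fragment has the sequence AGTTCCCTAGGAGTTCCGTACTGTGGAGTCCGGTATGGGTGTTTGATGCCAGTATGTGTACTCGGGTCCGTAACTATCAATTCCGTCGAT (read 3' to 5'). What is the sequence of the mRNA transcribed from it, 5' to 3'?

5'-UCAAGGGAUCCUCAAGGCAUGACACCUCAGGCCAUACCCACAAACUACGGUCAUACACAUGAGCCCAGGCAUUGAUAGUUAAGGCAGCUA-3'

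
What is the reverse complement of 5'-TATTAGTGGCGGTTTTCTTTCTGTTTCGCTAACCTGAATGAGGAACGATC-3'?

Reading the sequence 3'→5' and pairing each base (A↔T, G↔C) gives the reverse complement directly.

5'-GATCGTTCCTCATTCAGGTTAGCGAAACAGAAAGAAAACCGCCACTAATA-3'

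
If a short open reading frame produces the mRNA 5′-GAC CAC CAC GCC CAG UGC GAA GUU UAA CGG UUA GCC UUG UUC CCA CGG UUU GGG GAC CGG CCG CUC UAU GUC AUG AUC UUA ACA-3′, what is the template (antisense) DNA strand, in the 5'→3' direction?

5'-TGTTAAGATCATGACATAGAGCGGCCGGTCCCCAAACCGTGGGAACAAGGCTAACCGTTAAACTTCGCACTGGGCGTGGTGGTC-3'

Replace U with T to get the coding DNA strand: GACCACCACGCCCAGTGCGAAGTTTAACGGTTAGCCTTGTTCCCACGGTTTGGGGACCGGCCGCTCTATGTCATGATCTTAACA. The template strand is its reverse complement (complement CTGGTGGTGCGGGTCACGCTTCAAATTGCCAATCGGAACAAGGGTGCCAAACCCCTGGCCGGCGAGATACAGTACTAGAATTGT, then reverse).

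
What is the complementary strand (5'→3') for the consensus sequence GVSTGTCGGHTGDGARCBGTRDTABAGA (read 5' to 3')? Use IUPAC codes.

5'-TCTVTAHYACVGYTCHCADCCGACASBC-3'

Standard pairs A↔T, G↔C; ambiguity codes pair R↔Y, S↔S, B↔V, D↔H. Complement (CBSACAGCCDACHCTYGVCAYHATVTCT), then reverse for 5'→3'.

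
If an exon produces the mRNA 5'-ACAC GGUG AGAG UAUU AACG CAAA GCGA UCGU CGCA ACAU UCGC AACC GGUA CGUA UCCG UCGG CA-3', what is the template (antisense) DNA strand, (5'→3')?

5'-TGCCGACGGATACGTACCGGTTGCGAATGTTGCGACGATCGCTTTGCGTTAATACTCTCACCGTGT-3'

Replace U with T to get the coding DNA strand: ACACGGTGAGAGTATTAACGCAAAGCGATCGTCGCAACATTCGCAACCGGTACGTATCCGTCGGCA. The template strand is its reverse complement (complement TGTGCCACTCTCATAATTGCGTTTCGCTAGCAGCGTTGTAAGCGTTGGCCATGCATAGGCAGCCGT, then reverse).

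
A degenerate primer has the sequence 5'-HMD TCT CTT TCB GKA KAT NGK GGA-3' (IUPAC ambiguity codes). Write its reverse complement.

5'-TCCMCNATMTMCVGAAAGAGAHKD-3'

Standard pairs A↔T, G↔C; ambiguity codes pair M↔K, B↔V, D↔H, N↔N. Complement (DKHAGAGAAAGVCMTMTANCMCCT), then reverse for 5'→3'.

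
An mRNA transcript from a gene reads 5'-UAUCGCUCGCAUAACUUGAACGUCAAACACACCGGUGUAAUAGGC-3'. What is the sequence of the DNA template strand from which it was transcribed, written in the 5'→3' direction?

Replace U with T to get the coding DNA strand: TATCGCTCGCATAACTTGAACGTCAAACACACCGGTGTAATAGGC. The template strand is its reverse complement (complement ATAGCGAGCGTATTGAACTTGCAGTTTGTGTGGCCACATTATCCG, then reverse).

5'-GCCTATTACACCGGTGTGTTTGACGTTCAAGTTATGCGAGCGATA-3'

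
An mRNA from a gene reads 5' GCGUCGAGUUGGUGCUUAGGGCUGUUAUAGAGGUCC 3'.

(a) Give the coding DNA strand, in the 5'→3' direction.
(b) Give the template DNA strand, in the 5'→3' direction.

(a) 5′-GCGTCGAGTTGGTGCTTAGGGCTGTTATAGAGGTCC-3′
(b) 5'-GGACCTCTATAACAGCCCTAAGCACCAACTCGACGC-3'

(a) The coding strand matches the mRNA with U→T.
(b) The template strand is the reverse complement of the coding strand.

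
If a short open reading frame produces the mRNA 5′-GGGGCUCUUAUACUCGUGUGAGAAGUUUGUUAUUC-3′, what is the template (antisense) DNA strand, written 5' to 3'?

5′-GAATAACAAACTTCTCACACGAGTATAAGAGCCCC-3′

Replace U with T to get the coding DNA strand: GGGGCTCTTATACTCGTGTGAGAAGTTTGTTATTC. The template strand is its reverse complement (complement CCCCGAGAATATGAGCACACTCTTCAAACAATAAG, then reverse).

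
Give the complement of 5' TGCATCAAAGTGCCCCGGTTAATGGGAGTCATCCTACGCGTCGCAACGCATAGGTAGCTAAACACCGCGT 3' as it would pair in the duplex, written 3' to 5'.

3'-ACGTAGTTTCACGGGGCCAATTACCCTCAGTAGGATGCGCAGCGTTGCGTATCCATCGATTTGTGGCGCA-5'

Base-pairing A↔T, G↔C gives the complement. The complementary strand is antiparallel, so paired with a 5'→3' strand it runs 3'→5'.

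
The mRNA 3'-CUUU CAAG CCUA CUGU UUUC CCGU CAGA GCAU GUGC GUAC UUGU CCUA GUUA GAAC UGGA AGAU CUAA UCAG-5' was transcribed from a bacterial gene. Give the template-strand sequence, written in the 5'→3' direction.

Written 5'→3' the mRNA is GACUAAUCUAGAAGGUCAAGAUUGAUCCUGUUCAUGCGUGUACGAGACUGCCCUUUUGUCAUCCGAACUUUC, so the coding DNA strand is GACTAATCTAGAAGGTCAAGATTGATCCTGTTCATGCGTGTACGAGACTGCCCTTTTGTCATCCGAACTTTC. The template is its reverse complement.

5'-GAAAGTTCGGATGACAAAAGGGCAGTCTCGTACACGCATGAACAGGATCAATCTTGACCTTCTAGATTAGTC-3'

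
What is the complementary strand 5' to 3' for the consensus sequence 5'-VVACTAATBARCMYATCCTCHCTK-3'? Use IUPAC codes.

5′-MAGDGAGGATRKGYTVATTAGTBB-3′

Standard pairs A↔T, G↔C; ambiguity codes pair R↔Y, M↔K, B↔V, H↔D. Complement (BBTGATTAVTYGKRTAGGAGDGAM), then reverse for 5'→3'.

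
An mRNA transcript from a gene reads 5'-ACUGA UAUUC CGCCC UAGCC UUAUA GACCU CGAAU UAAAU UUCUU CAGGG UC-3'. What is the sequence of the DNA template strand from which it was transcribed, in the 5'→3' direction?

5'-GACCCTGAAGAAATTTAATTCGAGGTCTATAAGGCTAGGGCGGAATATCAGT-3'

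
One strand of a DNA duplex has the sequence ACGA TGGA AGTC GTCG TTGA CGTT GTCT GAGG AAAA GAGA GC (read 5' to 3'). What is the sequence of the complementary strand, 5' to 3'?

5'-GCTCTCTTTTCCTCAGACAACGTCAACGACGACTTCCATCGT-3'

The complement of ACGATGGAAGTCGTCGTTGACGTTGTCTGAGGAAAAGAGAGC is TGCTACCTTCAGCAGCAACTGCAACAGACTCCTTTTCTCTCG (A↔T, G↔C). DNA strands are antiparallel, so the complementary strand runs 3'→5'; reversing gives the 5'→3' form.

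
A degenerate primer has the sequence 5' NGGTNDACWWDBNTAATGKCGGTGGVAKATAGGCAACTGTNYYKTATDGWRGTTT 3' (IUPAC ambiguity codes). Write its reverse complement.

5'-AAACYWCHATAMRRNACAGTTGCCTATMTBCCACCGMCATTANVHWWGTHNACCN-3'

Standard pairs A↔T, G↔C; ambiguity codes pair R↔Y, K↔M, W↔W, B↔V, D↔H, N↔N. Complement (NCCANHTGWWHVNATTACMGCCACCBTMTATCCGTTGACANRRMATAHCWYCAAA), then reverse for 5'→3'.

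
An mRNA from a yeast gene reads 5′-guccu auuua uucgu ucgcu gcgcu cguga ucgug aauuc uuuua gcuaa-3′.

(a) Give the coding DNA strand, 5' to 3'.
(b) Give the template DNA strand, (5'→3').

(a) The coding strand matches the mRNA with U→T.
(b) The template strand is the reverse complement of the coding strand.

(a) 5'-GTCCTATTTATTCGTTCGCTGCGCTCGTGATCGTGAATTCTTTTAGCTAA-3'
(b) 5'-TTAGCTAAAAGAATTCACGATCACGAGCGCAGCGAACGAATAAATAGGAC-3'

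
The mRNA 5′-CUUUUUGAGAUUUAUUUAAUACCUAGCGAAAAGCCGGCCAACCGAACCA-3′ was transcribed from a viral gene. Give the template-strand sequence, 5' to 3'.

Replace U with T to get the coding DNA strand: CTTTTTGAGATTTATTTAATACCTAGCGAAAAGCCGGCCAACCGAACCA. The template strand is its reverse complement (complement GAAAAACTCTAAATAAATTATGGATCGCTTTTCGGCCGGTTGGCTTGGT, then reverse).

5'-TGGTTCGGTTGGCCGGCTTTTCGCTAGGTATTAAATAAATCTCAAAAAG-3'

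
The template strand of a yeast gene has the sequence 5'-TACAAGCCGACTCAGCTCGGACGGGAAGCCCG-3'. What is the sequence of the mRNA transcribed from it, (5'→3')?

5'-CGGGCUUCCCGUCCGAGCUGAGUCGGCUUGUA-3'

The mRNA has the sequence of the coding strand (reverse complement of the template) with T→U. Reverse complement of TACAAGCCGACTCAGCTCGGACGGGAAGCCCG is CGGGCTTCCCGTCCGAGCTGAGTCGGCTTGTA; then T→U.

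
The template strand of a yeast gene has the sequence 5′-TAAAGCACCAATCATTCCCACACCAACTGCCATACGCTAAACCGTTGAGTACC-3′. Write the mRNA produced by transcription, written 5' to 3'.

The mRNA has the sequence of the coding strand (reverse complement of the template) with T→U. Reverse complement of TAAAGCACCAATCATTCCCACACCAACTGCCATACGCTAAACCGTTGAGTACC is GGTACTCAACGGTTTAGCGTATGGCAGTTGGTGTGGGAATGATTGGTGCTTTA; then T→U.

5'-GGUACUCAACGGUUUAGCGUAUGGCAGUUGGUGUGGGAAUGAUUGGUGCUUUA-3'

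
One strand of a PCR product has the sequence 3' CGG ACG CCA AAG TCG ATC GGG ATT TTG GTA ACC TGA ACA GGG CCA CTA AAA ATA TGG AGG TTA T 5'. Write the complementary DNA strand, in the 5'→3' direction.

The strand is given 3'→5', so its complement runs 5'→3' in the same left-to-right order: pair each base A↔T, G↔C.

5'-GCCTGCGGTTTCAGCTAGCCCTAAAACCATTGGACTTGTCCCGGTGATTTTTATACCTCCAATA-3'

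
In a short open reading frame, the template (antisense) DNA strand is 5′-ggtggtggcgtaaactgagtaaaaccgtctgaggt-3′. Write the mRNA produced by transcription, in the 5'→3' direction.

The mRNA has the sequence of the coding strand (reverse complement of the template) with T→U. Reverse complement of GGTGGTGGCGTAAACTGAGTAAAACCGTCTGAGGT is ACCTCAGACGGTTTTACTCAGTTTACGCCACCACC; then T→U.

5′-ACCUCAGACGGUUUUACUCAGUUUACGCCACCACC-3′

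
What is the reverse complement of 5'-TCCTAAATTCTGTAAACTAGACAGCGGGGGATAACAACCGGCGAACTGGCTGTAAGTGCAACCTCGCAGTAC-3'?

5'-GTACTGCGAGGTTGCACTTACAGCCAGTTCGCCGGTTGTTATCCCCCGCTGTCTAGTTTACAGAATTTAGGA-3'

Reading the sequence 3'→5' and pairing each base (A↔T, G↔C) gives the reverse complement directly.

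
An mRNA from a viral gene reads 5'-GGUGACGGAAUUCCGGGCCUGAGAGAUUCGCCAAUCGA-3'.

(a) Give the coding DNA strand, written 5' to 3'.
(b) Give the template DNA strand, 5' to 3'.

(a) The coding strand matches the mRNA with U→T.
(b) The template strand is the reverse complement of the coding strand.

(a) 5'-GGTGACGGAATTCCGGGCCTGAGAGATTCGCCAATCGA-3'
(b) 5'-TCGATTGGCGAATCTCTCAGGCCCGGAATTCCGTCACC-3'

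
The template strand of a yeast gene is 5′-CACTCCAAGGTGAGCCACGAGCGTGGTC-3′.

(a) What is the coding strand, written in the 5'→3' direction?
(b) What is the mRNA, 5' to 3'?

(a) The coding strand is the reverse complement of the template: complement GTGAGGTTCCACTCGGTGCTCGCACCAG, then reverse.
(b) mRNA has the coding-strand sequence with T→U.

(a) 5'-GACCACGCTCGTGGCTCACCTTGGAGTG-3'
(b) 5'-GACCACGCUCGUGGCUCACCUUGGAGUG-3'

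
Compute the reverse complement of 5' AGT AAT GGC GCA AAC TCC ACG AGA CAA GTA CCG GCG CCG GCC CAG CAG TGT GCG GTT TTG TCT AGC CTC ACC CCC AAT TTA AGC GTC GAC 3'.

Complement each base (A↔T, G↔C): TCATTACCGCGTTTGAGGTGCTCTGTTCATGGCCGCGGCCGGGTCGTCACACGCCAAAACAGATCGGAGTGGGGGTTAAATTCGCAGCTG. Then reverse.

5'-GTCGACGCTTAAATTGGGGGTGAGGCTAGACAAAACCGCACACTGCTGGGCCGGCGCCGGTACTTGTCTCGTGGAGTTTGCGCCATTACT-3'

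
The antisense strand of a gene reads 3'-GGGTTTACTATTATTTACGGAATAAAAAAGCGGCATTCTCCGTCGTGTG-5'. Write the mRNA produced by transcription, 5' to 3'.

Reading the template 3'→5' as shown, RNA polymerase pairs each base (A→U, T→A, G↔C) to build mRNA 5'→3' directly.

5'-CCCAAAUGAUAAUAAAUGCCUUAUUUUUUCGCCGUAAGAGGCAGCACAC-3'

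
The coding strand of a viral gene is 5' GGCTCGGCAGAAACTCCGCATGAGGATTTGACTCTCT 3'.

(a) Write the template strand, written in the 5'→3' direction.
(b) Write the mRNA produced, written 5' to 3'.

(a) 5'-AGAGAGTCAAATCCTCATGCGGAGTTTCTGCCGAGCC-3'
(b) 5'-GGCUCGGCAGAAACUCCGCAUGAGGAUUUGACUCUCU-3'

(a) The template strand is the reverse complement of the coding strand: complement CCGAGCCGTCTTTGAGGCGTACTCCTAAACTGAGAGA, then reverse.
(b) mRNA matches the coding strand with T→U.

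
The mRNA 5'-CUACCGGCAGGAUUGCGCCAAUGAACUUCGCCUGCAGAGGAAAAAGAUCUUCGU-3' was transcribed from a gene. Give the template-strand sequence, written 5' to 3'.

5'-ACGAAGATCTTTTTCCTCTGCAGGCGAAGTTCATTGGCGCAATCCTGCCGGTAG-3'

Replace U with T to get the coding DNA strand: CTACCGGCAGGATTGCGCCAATGAACTTCGCCTGCAGAGGAAAAAGATCTTCGT. The template strand is its reverse complement (complement GATGGCCGTCCTAACGCGGTTACTTGAAGCGGACGTCTCCTTTTTCTAGAAGCA, then reverse).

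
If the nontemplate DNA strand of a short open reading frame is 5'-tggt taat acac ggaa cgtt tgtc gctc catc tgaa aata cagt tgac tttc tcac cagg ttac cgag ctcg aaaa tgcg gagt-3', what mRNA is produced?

5'-UGGUUAAUACACGGAACGUUUGUCGCUCCAUCUGAAAAUACAGUUGACUUUCUCACCAGGUUACCGAGCUCGAAAAUGCGGAGU-3'

mRNA has the coding-strand sequence with U in place of T.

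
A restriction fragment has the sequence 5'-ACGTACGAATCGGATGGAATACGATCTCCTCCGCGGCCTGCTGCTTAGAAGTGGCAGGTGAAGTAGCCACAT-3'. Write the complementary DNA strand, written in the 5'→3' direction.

5′-ATGTGGCTACTTCACCTGCCACTTCTAAGCAGCAGGCCGCGGAGGAGATCGTATTCCATCCGATTCGTACGT-3′

Pairing A↔T and G↔C gives TGCATGCTTAGCCTACCTTATGCTAGAGGAGGCGCCGGACGACGAATCTTCACCGTCCACTTCATCGGTGTA, running 3'→5'. Reverse for the 5'→3' convention.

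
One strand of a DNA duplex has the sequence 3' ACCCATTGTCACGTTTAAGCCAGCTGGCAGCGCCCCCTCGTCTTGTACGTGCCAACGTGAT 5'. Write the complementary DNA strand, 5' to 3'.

The strand is given 3'→5', so its complement runs 5'→3' in the same left-to-right order: pair each base A↔T, G↔C.

5'-TGGGTAACAGTGCAAATTCGGTCGACCGTCGCGGGGGAGCAGAACATGCACGGTTGCACTA-3'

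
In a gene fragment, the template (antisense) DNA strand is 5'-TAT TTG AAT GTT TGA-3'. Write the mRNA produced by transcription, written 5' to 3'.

5'-UCAAACAUUCAAAUA-3'

RNA polymerase reads the template 3'→5' and synthesizes mRNA 5'→3' by base-pairing (A→U, T→A, G↔C). The complement of the template is ATAAACTTACAAACT; antiparallel, so 5'→3' the coding strand is TCAAACATTCAAATA. Replace T with U for the mRNA.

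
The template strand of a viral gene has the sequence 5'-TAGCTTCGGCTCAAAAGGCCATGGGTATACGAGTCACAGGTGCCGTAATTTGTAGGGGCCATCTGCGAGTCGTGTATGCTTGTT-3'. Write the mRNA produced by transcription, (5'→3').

RNA polymerase reads the template 3'→5' and synthesizes mRNA 5'→3' by base-pairing (A→U, T→A, G↔C). The complement of the template is ATCGAAGCCGAGTTTTCCGGTACCCATATGCTCAGTGTCCACGGCATTAAACATCCCCGGTAGACGCTCAGCACATACGAACAA; antiparallel, so 5'→3' the coding strand is AACAAGCATACACGACTCGCAGATGGCCCCTACAAATTACGGCACCTGTGACTCGTATACCCATGGCCTTTTGAGCCGAAGCTA. Replace T with U for the mRNA.

5'-AACAAGCAUACACGACUCGCAGAUGGCCCCUACAAAUUACGGCACCUGUGACUCGUAUACCCAUGGCCUUUUGAGCCGAAGCUA-3'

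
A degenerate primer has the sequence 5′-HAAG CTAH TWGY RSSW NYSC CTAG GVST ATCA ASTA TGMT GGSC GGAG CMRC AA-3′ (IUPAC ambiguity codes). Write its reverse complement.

5'-TTGYKGCTCCGSCCAKCATASTTGATASBCCTAGGSRNWSSYRCWADTAGCTTD-3'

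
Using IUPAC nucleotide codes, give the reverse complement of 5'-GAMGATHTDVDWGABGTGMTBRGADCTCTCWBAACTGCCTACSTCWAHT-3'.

5'-ADTWGASGTAGGCAGTTVWGAGAGHTCYVAKCACVTCWHBHADATCKTC-3'

Standard pairs A↔T, G↔C; ambiguity codes pair R↔Y, M↔K, W↔W, S↔S, B↔V, D↔H. Complement (CTKCTADAHBHWCTVCACKAVYCTHGAGAGWVTTGACGGATGSAGWTDA), then reverse for 5'→3'.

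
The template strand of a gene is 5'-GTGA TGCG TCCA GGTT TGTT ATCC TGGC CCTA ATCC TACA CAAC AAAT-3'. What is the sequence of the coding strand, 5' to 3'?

The coding strand is complementary and antiparallel to the template: take the complement (A↔T, G↔C) and reverse.

5′-ATTTGTTGTGTAGGATTAGGGCCAGGATAACAAACCTGGACGCATCAC-3′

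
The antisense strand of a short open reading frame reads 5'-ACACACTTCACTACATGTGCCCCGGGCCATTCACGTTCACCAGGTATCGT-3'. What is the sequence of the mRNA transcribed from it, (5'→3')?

5'-ACGAUACCUGGUGAACGUGAAUGGCCCGGGGCACAUGUAGUGAAGUGUGU-3'

RNA polymerase reads the template 3'→5' and synthesizes mRNA 5'→3' by base-pairing (A→U, T→A, G↔C). The complement of the template is TGTGTGAAGTGATGTACACGGGGCCCGGTAAGTGCAAGTGGTCCATAGCA; antiparallel, so 5'→3' the coding strand is ACGATACCTGGTGAACGTGAATGGCCCGGGGCACATGTAGTGAAGTGTGT. Replace T with U for the mRNA.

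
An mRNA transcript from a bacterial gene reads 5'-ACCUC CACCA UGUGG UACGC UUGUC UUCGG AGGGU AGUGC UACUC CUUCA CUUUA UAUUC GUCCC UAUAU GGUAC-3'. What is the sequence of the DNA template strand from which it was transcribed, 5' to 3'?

5′-GTACCATATAGGGACGAATATAAAGTGAAGGAGTAGCACTACCCTCCGAAGACAAGCGTACCACATGGTGGAGGT-3′

Replace U with T to get the coding DNA strand: ACCTCCACCATGTGGTACGCTTGTCTTCGGAGGGTAGTGCTACTCCTTCACTTTATATTCGTCCCTATATGGTAC. The template strand is its reverse complement (complement TGGAGGTGGTACACCATGCGAACAGAAGCCTCCCATCACGATGAGGAAGTGAAATATAAGCAGGGATATACCATG, then reverse).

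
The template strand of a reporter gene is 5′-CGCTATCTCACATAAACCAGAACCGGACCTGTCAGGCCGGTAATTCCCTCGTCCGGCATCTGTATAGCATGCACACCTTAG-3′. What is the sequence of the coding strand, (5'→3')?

5'-CTAAGGTGTGCATGCTATACAGATGCCGGACGAGGGAATTACCGGCCTGACAGGTCCGGTTCTGGTTTATGTGAGATAGCG-3'

The coding strand is complementary and antiparallel to the template: take the complement (A↔T, G↔C) and reverse.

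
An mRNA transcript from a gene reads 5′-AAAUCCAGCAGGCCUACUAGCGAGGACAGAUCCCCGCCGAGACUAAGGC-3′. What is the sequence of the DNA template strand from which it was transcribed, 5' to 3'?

Replace U with T to get the coding DNA strand: AAATCCAGCAGGCCTACTAGCGAGGACAGATCCCCGCCGAGACTAAGGC. The template strand is its reverse complement (complement TTTAGGTCGTCCGGATGATCGCTCCTGTCTAGGGGCGGCTCTGATTCCG, then reverse).

5′-GCCTTAGTCTCGGCGGGGATCTGTCCTCGCTAGTAGGCCTGCTGGATTT-3′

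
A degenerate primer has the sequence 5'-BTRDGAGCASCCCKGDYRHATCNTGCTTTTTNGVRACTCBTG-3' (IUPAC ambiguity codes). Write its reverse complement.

Standard pairs A↔T, G↔C; ambiguity codes pair R↔Y, K↔M, S↔S, B↔V, D↔H, N↔N. Complement (VAYHCTCGTSGGGMCHRYDTAGNACGAAAAANCBYTGAGVAC), then reverse for 5'→3'.

5'-CAVGAGTYBCNAAAAAGCANGATDYRHCMGGGSTGCTCHYAV-3'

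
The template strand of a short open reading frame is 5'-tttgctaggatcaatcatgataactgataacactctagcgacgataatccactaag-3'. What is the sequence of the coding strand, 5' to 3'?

5'-CTTAGTGGATTATCGTCGCTAGAGTGTTATCAGTTATCATGATTGATCCTAGCAAA-3'

The coding strand is complementary and antiparallel to the template: take the complement (A↔T, G↔C) and reverse.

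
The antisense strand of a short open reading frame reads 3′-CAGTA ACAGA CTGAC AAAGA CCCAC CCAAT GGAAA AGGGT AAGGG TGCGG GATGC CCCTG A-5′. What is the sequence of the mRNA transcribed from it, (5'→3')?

5'-GUCAUUGUCUGACUGUUUCUGGGUGGGUUACCUUUUCCCAUUCCCACGCCCUACGGGGACU-3'

Reading the template 3'→5' as shown, RNA polymerase pairs each base (A→U, T→A, G↔C) to build mRNA 5'→3' directly.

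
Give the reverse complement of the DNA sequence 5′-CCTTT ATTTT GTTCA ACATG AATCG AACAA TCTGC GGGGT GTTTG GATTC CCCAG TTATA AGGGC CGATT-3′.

Complement each base (A↔T, G↔C): GGAAATAAAACAAGTTGTACTTAGCTTGTTAGACGCCCCACAAACCTAAGGGGTCAATATTCCCGGCTAA. Then reverse.

5'-AATCGGCCCTTATAACTGGGGAATCCAAACACCCCGCAGATTGTTCGATTCATGTTGAACAAAATAAAGG-3'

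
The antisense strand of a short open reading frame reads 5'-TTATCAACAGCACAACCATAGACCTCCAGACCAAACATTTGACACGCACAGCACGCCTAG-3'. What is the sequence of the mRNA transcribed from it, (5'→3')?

RNA polymerase reads the template 3'→5' and synthesizes mRNA 5'→3' by base-pairing (A→U, T→A, G↔C). The complement of the template is AATAGTTGTCGTGTTGGTATCTGGAGGTCTGGTTTGTAAACTGTGCGTGTCGTGCGGATC; antiparallel, so 5'→3' the coding strand is CTAGGCGTGCTGTGCGTGTCAAATGTTTGGTCTGGAGGTCTATGGTTGTGCTGTTGATAA. Replace T with U for the mRNA.

5'-CUAGGCGUGCUGUGCGUGUCAAAUGUUUGGUCUGGAGGUCUAUGGUUGUGCUGUUGAUAA-3'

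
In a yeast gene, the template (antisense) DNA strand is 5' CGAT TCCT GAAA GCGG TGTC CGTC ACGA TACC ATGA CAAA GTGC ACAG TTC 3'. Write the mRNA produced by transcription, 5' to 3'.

5′-GAACUGUGCACUUUGUCAUGGUAUCGUGACGGACACCGCUUUCAGGAAUCG-3′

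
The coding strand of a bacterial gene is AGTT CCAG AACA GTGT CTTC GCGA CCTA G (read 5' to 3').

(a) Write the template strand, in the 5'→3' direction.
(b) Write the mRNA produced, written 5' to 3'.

(a) 5'-CTAGGTCGCGAAGACACTGTTCTGGAACT-3'
(b) 5'-AGUUCCAGAACAGUGUCUUCGCGACCUAG-3'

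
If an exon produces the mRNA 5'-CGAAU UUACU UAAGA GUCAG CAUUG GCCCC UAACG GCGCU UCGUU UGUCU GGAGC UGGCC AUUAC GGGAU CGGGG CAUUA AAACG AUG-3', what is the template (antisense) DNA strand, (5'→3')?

Replace U with T to get the coding DNA strand: CGAATTTACTTAAGAGTCAGCATTGGCCCCTAACGGCGCTTCGTTTGTCTGGAGCTGGCCATTACGGGATCGGGGCATTAAAACGATG. The template strand is its reverse complement (complement GCTTAAATGAATTCTCAGTCGTAACCGGGGATTGCCGCGAAGCAAACAGACCTCGACCGGTAATGCCCTAGCCCCGTAATTTTGCTAC, then reverse).

5'-CATCGTTTTAATGCCCCGATCCCGTAATGGCCAGCTCCAGACAAACGAAGCGCCGTTAGGGGCCAATGCTGACTCTTAAGTAAATTCG-3'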